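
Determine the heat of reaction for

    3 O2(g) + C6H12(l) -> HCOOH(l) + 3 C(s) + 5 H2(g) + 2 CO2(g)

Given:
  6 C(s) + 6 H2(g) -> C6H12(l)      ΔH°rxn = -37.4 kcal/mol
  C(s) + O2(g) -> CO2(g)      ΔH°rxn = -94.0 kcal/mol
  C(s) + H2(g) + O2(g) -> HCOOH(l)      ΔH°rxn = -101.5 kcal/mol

equation 1 reversed (reverse to put C6H12(l) on the reactant side): +37.4 kcal/mol
equation 2 × 2 (×2 to match 2 CO2(g) in the target): (2)·(-94.0) = -188.0 kcal/mol
equation 3 as written (HCOOH(l) already on the product side): -101.5 kcal/mol
ΔH°rxn = (+37.4) + (-188.0) + (-101.5) = -252.1 kcal/mol

ΔH°rxn = -252.1 kcal/mol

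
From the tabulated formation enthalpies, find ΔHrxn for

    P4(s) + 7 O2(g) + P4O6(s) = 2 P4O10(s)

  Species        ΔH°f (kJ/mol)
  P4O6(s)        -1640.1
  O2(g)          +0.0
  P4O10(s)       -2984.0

ΔHrxn = -4327.9 kJ/mol

Products: 2·(-2984.0) = -5968.0
Reactants: 1·(+0.0) + 7·(+0.0) + 1·(-1640.1) = -1640.1
ΔHrxn = (-5968.0) − (-1640.1) = -4327.9 kJ/mol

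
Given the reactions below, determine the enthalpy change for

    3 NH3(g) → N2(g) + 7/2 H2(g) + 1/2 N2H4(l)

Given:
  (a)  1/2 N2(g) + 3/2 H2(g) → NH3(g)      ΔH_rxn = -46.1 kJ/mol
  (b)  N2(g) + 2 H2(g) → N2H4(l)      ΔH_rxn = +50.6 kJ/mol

ΔH_rxn = 163.6 kJ/mol

(a) reversed and × 3: (-3)·(-46.1) = +138.3 kJ/mol
(b) × 1/2: (1/2)·(+50.6) = +25.3 kJ/mol
Since enthalpy is a state function, ΔH_rxn = (-3)·(-46.1) + (1/2)·(+50.6) = 163.6 kJ/mol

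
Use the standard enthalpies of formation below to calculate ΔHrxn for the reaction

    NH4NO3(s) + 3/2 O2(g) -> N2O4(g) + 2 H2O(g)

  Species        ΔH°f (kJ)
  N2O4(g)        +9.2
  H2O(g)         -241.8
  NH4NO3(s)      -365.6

ΔHrxn = -108.8 kJ

Products: 1·(+9.2) + 2·(-241.8) = -474.4
Reactants: 1·(-365.6) + 3/2·(+0.0) = -365.6
ΔHrxn = (-474.4) − (-365.6) = -108.8 kJ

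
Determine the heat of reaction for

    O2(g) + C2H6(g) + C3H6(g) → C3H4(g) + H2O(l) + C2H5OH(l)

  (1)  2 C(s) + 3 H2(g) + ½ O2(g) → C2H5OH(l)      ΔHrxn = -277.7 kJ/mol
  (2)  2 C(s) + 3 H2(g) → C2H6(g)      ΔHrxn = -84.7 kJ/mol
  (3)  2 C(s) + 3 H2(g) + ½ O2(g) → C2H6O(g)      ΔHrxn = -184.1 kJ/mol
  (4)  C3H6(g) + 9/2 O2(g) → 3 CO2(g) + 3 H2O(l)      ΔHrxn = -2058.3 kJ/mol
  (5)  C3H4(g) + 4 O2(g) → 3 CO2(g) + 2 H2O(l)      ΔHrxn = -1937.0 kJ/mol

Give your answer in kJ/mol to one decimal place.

(1) as written (C2H5OH(l) already on the product side): -277.7 kJ/mol
(2) reversed (reverse to put C2H6(g) on the reactant side): +84.7 kJ/mol
(3): not needed (C2H6O(g) appears nowhere else).
(4) as written (C3H6(g) already on the reactant side): -2058.3 kJ/mol
(5) reversed (reverse to put C3H4(g) on the product side): +1937.0 kJ/mol
Summing the manipulated equations, ΔHrxn = (1)·(-277.7) + (-1)·(-84.7) + (1)·(-2058.3) + (-1)·(-1937.0) = -314.3 kJ/mol

ΔHrxn = -314.3 kJ/mol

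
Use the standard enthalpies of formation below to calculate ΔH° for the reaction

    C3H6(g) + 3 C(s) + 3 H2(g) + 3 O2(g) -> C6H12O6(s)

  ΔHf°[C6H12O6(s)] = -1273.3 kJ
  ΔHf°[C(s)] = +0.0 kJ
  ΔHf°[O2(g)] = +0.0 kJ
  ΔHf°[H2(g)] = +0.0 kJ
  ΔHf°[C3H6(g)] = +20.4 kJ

ΔH° = -1293.7 kJ

ΔH°rxn = Σ nΔHf°(products) − Σ nΔHf°(reactants).
Products: 1·(-1273.3) = -1273.3
Reactants: 1·(+20.4) + 3·(+0.0) + 3·(+0.0) + 3·(+0.0) = +20.4
ΔH° = (-1273.3) − (+20.4) = -1293.7 kJ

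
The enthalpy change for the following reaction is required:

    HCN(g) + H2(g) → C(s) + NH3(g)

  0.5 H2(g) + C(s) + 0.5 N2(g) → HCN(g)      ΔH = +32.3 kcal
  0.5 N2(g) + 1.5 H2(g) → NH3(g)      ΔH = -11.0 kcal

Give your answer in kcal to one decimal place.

equation 1 reversed: -32.3 kcal
equation 2 as written: -11.0 kcal
ΔH = (-32.3) + (-11.0) = -43.3 kcal

ΔH = -43.3 kcal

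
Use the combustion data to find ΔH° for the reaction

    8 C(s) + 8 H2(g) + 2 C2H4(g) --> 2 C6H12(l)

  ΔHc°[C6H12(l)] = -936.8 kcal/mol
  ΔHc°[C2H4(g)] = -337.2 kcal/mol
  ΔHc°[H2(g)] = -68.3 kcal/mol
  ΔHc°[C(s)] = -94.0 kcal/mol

Using ΔH = Σ nΔHc°(reactants) − Σ nΔHc°(products):
= [8·(-94.0) + 8·(-68.3) + 2·(-337.2)] − [2·(-936.8)]
= -99.2 kcal/mol

ΔH° = -99.2 kcal/mol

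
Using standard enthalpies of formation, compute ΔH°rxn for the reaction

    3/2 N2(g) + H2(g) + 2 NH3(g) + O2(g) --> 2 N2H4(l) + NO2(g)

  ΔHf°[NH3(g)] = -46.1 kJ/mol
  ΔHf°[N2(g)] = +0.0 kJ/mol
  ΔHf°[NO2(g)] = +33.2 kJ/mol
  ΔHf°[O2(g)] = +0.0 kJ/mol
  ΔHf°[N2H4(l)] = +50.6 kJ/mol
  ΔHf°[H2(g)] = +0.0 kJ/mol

Products: 2·(+50.6) + 1·(+33.2) = +134.4
Reactants: 3/2·(+0.0) + 1·(+0.0) + 2·(-46.1) + 1·(+0.0) = -92.2
ΔH°rxn = (+134.4) − (-92.2) = 226.6 kJ/mol

ΔH°rxn = 226.6 kJ/mol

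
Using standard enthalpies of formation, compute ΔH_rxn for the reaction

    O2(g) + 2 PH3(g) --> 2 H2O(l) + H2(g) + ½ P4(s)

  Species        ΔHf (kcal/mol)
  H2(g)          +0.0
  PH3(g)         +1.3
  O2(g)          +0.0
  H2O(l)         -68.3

ΔH_rxn = -139.2 kcal/mol

ΔH°rxn = Σ nΔHf°(products) − Σ nΔHf°(reactants).
Products: 2·(-68.3) + 1·(+0.0) + 1/2·(+0.0) = -136.6
Reactants: 1·(+0.0) + 2·(+1.3) = +2.6
ΔH_rxn = (-136.6) − (+2.6) = -139.2 kcal/mol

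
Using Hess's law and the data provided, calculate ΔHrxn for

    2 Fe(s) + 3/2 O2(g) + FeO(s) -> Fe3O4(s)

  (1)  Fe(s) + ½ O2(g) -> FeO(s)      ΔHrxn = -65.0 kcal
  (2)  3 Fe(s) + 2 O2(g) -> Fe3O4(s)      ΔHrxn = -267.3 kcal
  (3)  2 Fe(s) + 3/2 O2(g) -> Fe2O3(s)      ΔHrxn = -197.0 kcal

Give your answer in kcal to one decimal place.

ΔHrxn = -202.3 kcal

(1) reversed: +65.0 kcal
(2) as written: -267.3 kcal
(3): not needed.
ΔHrxn = (-1)·(-65.0) + (1)·(-267.3) = -202.3 kcal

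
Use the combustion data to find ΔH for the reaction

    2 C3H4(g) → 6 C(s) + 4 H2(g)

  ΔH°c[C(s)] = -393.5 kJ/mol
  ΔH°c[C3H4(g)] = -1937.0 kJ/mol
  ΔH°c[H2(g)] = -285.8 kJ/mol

ΔH = -369.8 kJ/mol

Using ΔH = Σ nΔHc°(reactants) − Σ nΔHc°(products):
= [2·(-1937.0)] − [6·(-393.5) + 4·(-285.8)]
= -369.8 kJ/mol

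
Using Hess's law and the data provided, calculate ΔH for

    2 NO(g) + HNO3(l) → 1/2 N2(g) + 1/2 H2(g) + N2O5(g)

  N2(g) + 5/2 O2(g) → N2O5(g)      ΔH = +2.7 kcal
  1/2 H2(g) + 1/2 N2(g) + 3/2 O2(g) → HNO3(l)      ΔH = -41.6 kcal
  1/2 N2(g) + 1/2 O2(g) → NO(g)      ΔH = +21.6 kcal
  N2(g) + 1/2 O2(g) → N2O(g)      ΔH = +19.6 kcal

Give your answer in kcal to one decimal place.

equation 1 as written (N2O5(g) already on the product side): +2.7 kcal
equation 2 reversed (HNO3(l) must end up as a reactant): +41.6 kcal
equation 3 reversed and × 2 (reverse to put NO(g) on the reactant side; ×2 to match 2 NO(g) in the target): (-2)·(+21.6) = -43.2 kcal
equation 4: not needed (N2O(g) appears nowhere else).
Since enthalpy is a state function, ΔH = (+2.7) + (+41.6) + (-43.2) = 1.1 kcal

ΔH = 1.1 kcal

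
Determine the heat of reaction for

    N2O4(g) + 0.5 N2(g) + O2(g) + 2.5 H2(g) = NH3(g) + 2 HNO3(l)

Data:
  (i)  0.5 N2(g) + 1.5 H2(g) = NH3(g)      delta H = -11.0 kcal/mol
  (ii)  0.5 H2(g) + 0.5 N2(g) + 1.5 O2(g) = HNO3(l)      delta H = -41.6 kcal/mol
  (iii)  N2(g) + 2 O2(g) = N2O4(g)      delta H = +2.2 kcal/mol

delta H = -96.4 kcal/mol

(i) as written: -11.0 kcal/mol
(ii) × 2: (2)·(-41.6) = -83.2 kcal/mol
(iii) reversed: -2.2 kcal/mol
delta H = (1)·(-11.0) + (2)·(-41.6) + (-1)·(+2.2) = -96.4 kcal/mol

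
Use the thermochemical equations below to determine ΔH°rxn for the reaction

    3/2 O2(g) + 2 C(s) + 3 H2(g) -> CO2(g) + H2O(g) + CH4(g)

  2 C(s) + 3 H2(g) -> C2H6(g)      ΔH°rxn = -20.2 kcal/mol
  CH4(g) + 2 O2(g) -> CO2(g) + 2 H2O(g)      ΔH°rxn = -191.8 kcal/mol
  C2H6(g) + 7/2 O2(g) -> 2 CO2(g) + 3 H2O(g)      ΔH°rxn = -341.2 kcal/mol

equation 1 as written (C(s) already on the reactant side): -20.2 kcal/mol
equation 2 reversed (CH4(g) must end up as a product): +191.8 kcal/mol
equation 3 as written: -341.2 kcal/mol
Summing the manipulated equations, ΔH°rxn = (1)·(-20.2) + (-1)·(-191.8) + (1)·(-341.2) = -169.6 kcal/mol

ΔH°rxn = -169.6 kcal/mol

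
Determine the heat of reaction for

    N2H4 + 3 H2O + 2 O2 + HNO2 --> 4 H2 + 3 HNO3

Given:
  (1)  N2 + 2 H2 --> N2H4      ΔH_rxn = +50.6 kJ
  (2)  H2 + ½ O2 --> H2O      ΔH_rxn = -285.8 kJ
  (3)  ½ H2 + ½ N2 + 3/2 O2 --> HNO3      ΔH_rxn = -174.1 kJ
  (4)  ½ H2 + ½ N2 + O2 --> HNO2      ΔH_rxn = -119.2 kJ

(1) reversed (N2H4 must end up as a reactant): -50.6 kJ
(2) reversed and × 3 (reverse to put H2O on the reactant side; ×3 to match 3 H2O in the target): (-3)·(-285.8) = +857.4 kJ
(3) × 3 (×3 to match 3 HNO3 in the target): (3)·(-174.1) = -522.3 kJ
(4) reversed (reverse to put HNO2 on the reactant side): +119.2 kJ
ΔH_rxn = (-1)·(+50.6) + (-3)·(-285.8) + (3)·(-174.1) + (-1)·(-119.2) = 403.7 kJ

ΔH_rxn = 403.7 kJ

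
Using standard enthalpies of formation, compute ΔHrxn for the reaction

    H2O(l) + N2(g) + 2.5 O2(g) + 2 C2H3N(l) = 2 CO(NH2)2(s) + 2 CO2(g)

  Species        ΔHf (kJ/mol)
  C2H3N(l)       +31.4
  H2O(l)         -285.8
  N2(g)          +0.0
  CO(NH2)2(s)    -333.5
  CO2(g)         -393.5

ΔHrxn = -1231.0 kJ/mol

Products: 2·(-333.5) + 2·(-393.5) = -1454.0
Reactants: 1·(-285.8) + 1·(+0.0) + 5/2·(+0.0) + 2·(+31.4) = -223.0
ΔHrxn = (-1454.0) − (-223.0) = -1231.0 kJ/mol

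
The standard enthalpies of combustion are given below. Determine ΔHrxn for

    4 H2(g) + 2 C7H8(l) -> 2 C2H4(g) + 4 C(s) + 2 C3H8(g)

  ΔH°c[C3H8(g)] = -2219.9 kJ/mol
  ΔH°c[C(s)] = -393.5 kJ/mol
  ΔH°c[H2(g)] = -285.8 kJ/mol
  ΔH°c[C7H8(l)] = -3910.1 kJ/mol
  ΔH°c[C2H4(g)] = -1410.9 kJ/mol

ΔHrxn = -127.8 kJ/mol

Using ΔH = Σ nΔHc°(reactants) − Σ nΔHc°(products):
= [4·(-285.8) + 2·(-3910.1)] − [2·(-1410.9) + 4·(-393.5) + 2·(-2219.9)]
= -127.8 kJ/mol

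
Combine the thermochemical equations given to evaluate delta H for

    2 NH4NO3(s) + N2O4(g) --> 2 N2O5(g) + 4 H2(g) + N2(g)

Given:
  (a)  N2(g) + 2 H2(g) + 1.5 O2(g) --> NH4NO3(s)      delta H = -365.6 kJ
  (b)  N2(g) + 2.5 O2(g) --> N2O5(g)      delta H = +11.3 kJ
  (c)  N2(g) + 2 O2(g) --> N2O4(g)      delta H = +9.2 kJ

delta H = 744.6 kJ

(a) reversed and × 2 (reverse to put NH4NO3(s) on the reactant side; scale by 2 for the 2 NH4NO3(s)): (-2)·(-365.6) = +731.2 kJ
(b) × 2 (scale by 2 for the 2 N2O5(g)): (2)·(+11.3) = +22.6 kJ
(c) reversed (N2O4(g) must end up as a reactant): -9.2 kJ
delta H = (+731.2) + (+22.6) + (-9.2) = 744.6 kJ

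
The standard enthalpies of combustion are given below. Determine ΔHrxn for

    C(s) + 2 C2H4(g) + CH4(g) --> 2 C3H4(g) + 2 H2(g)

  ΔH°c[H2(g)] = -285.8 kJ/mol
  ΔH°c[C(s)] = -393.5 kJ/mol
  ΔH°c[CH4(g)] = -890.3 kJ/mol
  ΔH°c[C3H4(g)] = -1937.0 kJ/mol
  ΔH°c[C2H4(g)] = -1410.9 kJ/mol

With combustion enthalpies, reactants minus products:
= [1·(-393.5) + 2·(-1410.9) + 1·(-890.3)] − [2·(-1937.0) + 2·(-285.8)]
= 340.0 kJ/mol

ΔHrxn = 340.0 kJ/mol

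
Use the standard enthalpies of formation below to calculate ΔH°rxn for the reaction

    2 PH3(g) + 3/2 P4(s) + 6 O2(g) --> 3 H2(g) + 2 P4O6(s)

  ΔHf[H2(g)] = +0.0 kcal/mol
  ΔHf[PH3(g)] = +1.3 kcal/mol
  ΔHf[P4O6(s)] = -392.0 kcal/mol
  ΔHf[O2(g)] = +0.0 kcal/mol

ΔH°rxn = -786.6 kcal/mol

Products: 3·(+0.0) + 2·(-392.0) = -784.0
Reactants: 2·(+1.3) + 3/2·(+0.0) + 6·(+0.0) = +2.6
ΔH°rxn = (-784.0) − (+2.6) = -786.6 kcal/mol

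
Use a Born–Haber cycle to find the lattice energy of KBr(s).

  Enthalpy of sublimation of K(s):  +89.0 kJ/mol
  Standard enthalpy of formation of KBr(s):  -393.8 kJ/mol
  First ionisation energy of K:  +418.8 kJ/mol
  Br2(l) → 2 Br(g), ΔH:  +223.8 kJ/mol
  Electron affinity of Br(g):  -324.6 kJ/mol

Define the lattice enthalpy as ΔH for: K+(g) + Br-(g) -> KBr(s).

U = -688.9 kJ/mol

ΔHf° = 1·ΔHsub + 1·(ΣIE) + 1/2·D(Br2) + 1·EA + U
-393.8 = 1·(+89.0) + 1·(+418.8) + 1/2·(+223.8) + 1·(-324.6) + U
U = -393.8 − (+295.1) = -688.9 kJ/mol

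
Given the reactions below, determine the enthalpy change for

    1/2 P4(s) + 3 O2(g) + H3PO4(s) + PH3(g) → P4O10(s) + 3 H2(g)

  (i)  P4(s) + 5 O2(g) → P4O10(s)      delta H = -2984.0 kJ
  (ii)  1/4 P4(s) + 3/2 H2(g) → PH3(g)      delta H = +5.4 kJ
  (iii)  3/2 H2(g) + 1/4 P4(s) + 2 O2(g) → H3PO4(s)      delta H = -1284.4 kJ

delta H = -1705.0 kJ

(i) as written (P4O10(s) already on the product side): -2984.0 kJ
(ii) reversed (reverse to put PH3(g) on the reactant side): -5.4 kJ
(iii) reversed (H3PO4(s) must end up as a reactant): +1284.4 kJ
delta H = (1)·(-2984.0) + (-1)·(+5.4) + (-1)·(-1284.4) = -1705.0 kJ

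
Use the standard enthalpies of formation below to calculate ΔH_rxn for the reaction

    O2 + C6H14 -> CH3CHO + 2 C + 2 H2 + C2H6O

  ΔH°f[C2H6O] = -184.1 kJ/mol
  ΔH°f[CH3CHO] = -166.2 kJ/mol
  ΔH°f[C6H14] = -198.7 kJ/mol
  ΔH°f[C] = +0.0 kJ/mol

ΔH_rxn = -151.6 kJ/mol

Products: 1·(-166.2) + 2·(+0.0) + 2·(+0.0) + 1·(-184.1) = -350.3
Reactants: 1·(+0.0) + 1·(-198.7) = -198.7
ΔH_rxn = (-350.3) − (-198.7) = -151.6 kJ/mol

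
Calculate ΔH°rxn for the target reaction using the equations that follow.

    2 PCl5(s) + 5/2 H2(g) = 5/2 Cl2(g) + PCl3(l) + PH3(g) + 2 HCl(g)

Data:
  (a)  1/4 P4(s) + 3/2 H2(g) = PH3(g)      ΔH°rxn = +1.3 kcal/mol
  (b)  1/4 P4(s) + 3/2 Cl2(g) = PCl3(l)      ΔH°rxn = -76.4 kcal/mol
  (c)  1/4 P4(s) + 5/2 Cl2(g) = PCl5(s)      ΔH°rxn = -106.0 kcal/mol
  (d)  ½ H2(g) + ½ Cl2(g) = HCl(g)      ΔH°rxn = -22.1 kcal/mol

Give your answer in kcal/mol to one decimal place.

(a) as written (PH3(g) already on the product side): +1.3 kcal/mol
(b) as written (PCl3(l) already on the product side): -76.4 kcal/mol
(c) reversed and × 2 (reverse to put PCl5(s) on the reactant side; scale by 2 for the 2 PCl5(s)): (-2)·(-106.0) = +212.0 kcal/mol
(d) × 2 (scale by 2 for the 2 HCl(g)): (2)·(-22.1) = -44.2 kcal/mol
ΔH°rxn = (+1.3) + (-76.4) + (+212.0) + (-44.2) = 92.7 kcal/mol

ΔH°rxn = 92.7 kcal/mol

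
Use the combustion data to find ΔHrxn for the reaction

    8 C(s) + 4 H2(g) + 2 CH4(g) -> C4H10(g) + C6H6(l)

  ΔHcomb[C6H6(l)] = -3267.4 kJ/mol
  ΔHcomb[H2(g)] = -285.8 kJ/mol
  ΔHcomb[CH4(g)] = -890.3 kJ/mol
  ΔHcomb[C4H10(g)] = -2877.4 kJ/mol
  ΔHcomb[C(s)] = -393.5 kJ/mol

Using ΔH = Σ nΔHc°(reactants) − Σ nΔHc°(products):
= [8·(-393.5) + 4·(-285.8) + 2·(-890.3)] − [1·(-2877.4) + 1·(-3267.4)]
= 73.0 kJ/mol

ΔHrxn = 73.0 kJ/mol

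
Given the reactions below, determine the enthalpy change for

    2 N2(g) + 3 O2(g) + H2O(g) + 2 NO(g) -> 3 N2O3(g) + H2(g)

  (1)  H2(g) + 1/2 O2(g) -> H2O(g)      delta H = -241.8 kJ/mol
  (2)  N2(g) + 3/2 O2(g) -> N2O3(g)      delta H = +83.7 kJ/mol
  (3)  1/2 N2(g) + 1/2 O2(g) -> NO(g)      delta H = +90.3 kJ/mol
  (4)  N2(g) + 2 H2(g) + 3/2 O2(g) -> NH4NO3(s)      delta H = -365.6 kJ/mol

delta H = 312.3 kJ/mol

(1) reversed (reverse to put H2O(g) on the reactant side): +241.8 kJ/mol
(2) × 3 (scale by 3 for the 3 N2O3(g)): (3)·(+83.7) = +251.1 kJ/mol
(3) reversed and × 2 (NO(g) must end up as a reactant; ×2 to match 2 NO(g) in the target): (-2)·(+90.3) = -180.6 kJ/mol
(4): not needed (NH4NO3(s) appears nowhere else).
delta H = (-1)·(-241.8) + (3)·(+83.7) + (-2)·(+90.3) = 312.3 kJ/mol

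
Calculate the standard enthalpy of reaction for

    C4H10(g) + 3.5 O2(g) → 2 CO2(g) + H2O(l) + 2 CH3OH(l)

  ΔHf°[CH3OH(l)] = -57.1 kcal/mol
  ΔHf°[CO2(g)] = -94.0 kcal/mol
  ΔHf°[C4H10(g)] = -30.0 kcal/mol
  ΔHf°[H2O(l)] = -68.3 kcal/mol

ΔH° = -340.5 kcal/mol

Products: 2·(-94.0) + 1·(-68.3) + 2·(-57.1) = -370.5
Reactants: 1·(-30.0) + 7/2·(+0.0) = -30.0
ΔH° = (-370.5) − (-30.0) = -340.5 kcal/mol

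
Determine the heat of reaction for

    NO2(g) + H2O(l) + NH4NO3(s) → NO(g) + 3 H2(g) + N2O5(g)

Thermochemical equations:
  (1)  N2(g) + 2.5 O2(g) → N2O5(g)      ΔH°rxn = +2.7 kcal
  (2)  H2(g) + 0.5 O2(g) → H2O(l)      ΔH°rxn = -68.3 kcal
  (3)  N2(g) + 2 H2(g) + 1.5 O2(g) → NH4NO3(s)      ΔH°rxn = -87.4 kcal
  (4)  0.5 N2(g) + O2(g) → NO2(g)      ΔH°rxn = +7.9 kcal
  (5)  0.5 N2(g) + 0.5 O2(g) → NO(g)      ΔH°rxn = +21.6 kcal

(1) as written (N2O5(g) already on the product side): +2.7 kcal
(2) reversed (H2O(l) must end up as a reactant): +68.3 kcal
(3) reversed (NH4NO3(s) must end up as a reactant): +87.4 kcal
(4) reversed (NO2(g) must end up as a reactant): -7.9 kcal
(5) as written (NO(g) already on the product side): +21.6 kcal
By Hess's law, ΔH°rxn = (1)·(+2.7) + (-1)·(-68.3) + (-1)·(-87.4) + (-1)·(+7.9) + (1)·(+21.6) = 172.1 kcal

ΔH°rxn = 172.1 kcal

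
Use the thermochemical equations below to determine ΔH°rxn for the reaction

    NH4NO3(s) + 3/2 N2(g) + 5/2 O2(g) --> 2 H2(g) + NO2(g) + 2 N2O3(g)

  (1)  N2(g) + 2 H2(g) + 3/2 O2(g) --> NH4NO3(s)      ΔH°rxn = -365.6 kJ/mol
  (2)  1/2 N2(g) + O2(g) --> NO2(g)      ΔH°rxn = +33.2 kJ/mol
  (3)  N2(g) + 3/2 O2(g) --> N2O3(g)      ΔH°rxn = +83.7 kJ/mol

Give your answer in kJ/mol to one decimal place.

ΔH°rxn = 566.2 kJ/mol

(1) reversed (reverse to put NH4NO3(s) on the reactant side): +365.6 kJ/mol
(2) as written (NO2(g) already on the product side): +33.2 kJ/mol
(3) × 2 (scale by 2 for the 2 N2O3(g)): (2)·(+83.7) = +167.4 kJ/mol
ΔH°rxn = (-1)·(-365.6) + (1)·(+33.2) + (2)·(+83.7) = 566.2 kJ/mol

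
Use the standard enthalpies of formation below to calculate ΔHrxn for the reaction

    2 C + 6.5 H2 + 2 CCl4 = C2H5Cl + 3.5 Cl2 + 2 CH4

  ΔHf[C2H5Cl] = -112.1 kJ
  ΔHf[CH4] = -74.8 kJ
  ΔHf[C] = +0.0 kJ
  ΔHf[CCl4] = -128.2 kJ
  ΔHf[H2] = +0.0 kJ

ΔHrxn = -5.3 kJ

Products: 1·(-112.1) + 7/2·(+0.0) + 2·(-74.8) = -261.7
Reactants: 2·(+0.0) + 13/2·(+0.0) + 2·(-128.2) = -256.4
ΔHrxn = (-261.7) − (-256.4) = -5.3 kJ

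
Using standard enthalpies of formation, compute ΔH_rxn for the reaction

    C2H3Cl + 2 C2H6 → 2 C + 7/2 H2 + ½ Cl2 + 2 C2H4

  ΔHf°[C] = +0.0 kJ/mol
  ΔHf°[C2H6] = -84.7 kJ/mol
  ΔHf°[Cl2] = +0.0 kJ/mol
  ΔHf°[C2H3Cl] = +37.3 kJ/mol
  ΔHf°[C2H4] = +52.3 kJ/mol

ΔH_rxn = 236.7 kJ/mol

Products: 2·(+0.0) + 7/2·(+0.0) + 1/2·(+0.0) + 2·(+52.3) = +104.6
Reactants: 1·(+37.3) + 2·(-84.7) = -132.1
ΔH_rxn = (+104.6) − (-132.1) = 236.7 kJ/mol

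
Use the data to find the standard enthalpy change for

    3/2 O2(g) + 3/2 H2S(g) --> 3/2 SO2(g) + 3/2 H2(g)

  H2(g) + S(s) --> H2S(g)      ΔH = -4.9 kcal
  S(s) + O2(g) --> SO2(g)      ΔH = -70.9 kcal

equation 1 reversed and × 3/2 (H2S(g) must end up as a reactant; scale by 3/2 for the 3/2 H2S(g)): (-3/2)·(-4.9) = +7.35 kcal
equation 2 × 3/2 (scale by 3/2 for the 3/2 SO2(g)): (3/2)·(-70.9) = -106.35 kcal
ΔH = (+7.35) + (-106.35) = -99.0 kcal

ΔH = -99.0 kcal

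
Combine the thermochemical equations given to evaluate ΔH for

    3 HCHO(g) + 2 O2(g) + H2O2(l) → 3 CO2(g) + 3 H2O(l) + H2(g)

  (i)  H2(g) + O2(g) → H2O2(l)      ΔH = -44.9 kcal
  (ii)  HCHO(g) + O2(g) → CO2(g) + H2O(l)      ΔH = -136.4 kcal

ΔH = -364.3 kcal

(i) reversed (H2O2(l) must end up as a reactant): +44.9 kcal
(ii) × 3 (scale by 3 for the 3 HCHO(g)): (3)·(-136.4) = -409.2 kcal
Summing the manipulated equations, ΔH = (+44.9) + (-409.2) = -364.3 kcal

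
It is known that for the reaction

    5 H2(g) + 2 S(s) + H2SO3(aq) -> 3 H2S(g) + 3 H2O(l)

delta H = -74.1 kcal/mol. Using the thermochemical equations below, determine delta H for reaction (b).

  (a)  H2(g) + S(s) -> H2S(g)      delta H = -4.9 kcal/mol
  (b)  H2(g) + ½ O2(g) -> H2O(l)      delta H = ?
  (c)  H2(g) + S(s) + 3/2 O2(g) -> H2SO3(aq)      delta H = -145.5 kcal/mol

(a) × 3 (×3 to match 3 H2S(g) in the target): (3)·(-4.9) = -14.7 kcal/mol
(b) × 3 (scale by 3 for the 3 H2O(l)): contributes 3·x
(c) reversed (H2SO3(aq) must end up as a reactant): +145.5 kcal/mol
-74.1 = (-14.7) + (+145.5) + 3·x
x = (-74.1 − (+130.8)) / (3) = -68.3 kcal/mol

delta H = -68.3 kcal/mol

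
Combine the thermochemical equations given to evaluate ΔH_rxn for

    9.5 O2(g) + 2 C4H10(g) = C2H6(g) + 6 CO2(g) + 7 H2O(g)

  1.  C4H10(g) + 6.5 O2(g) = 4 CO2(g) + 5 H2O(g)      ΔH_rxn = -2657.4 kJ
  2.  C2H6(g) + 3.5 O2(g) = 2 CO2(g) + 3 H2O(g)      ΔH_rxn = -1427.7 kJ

ΔH_rxn = -3887.1 kJ

eq. 1 × 2 (scale by 2 for the 2 C4H10(g)): (2)·(-2657.4) = -5314.8 kJ
eq. 2 reversed (C2H6(g) must end up as a product): +1427.7 kJ
Summing the manipulated equations, ΔH_rxn = (-5314.8) + (+1427.7) = -3887.1 kJ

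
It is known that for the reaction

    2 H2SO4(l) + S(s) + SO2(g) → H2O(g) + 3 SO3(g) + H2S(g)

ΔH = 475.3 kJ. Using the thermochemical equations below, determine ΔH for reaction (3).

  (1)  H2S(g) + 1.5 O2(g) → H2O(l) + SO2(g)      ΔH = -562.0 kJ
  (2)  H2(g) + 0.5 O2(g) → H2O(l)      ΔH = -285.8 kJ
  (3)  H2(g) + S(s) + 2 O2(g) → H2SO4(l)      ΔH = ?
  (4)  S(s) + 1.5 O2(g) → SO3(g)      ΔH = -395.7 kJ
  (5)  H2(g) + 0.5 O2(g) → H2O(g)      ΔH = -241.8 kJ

(1) reversed (reverse to put H2S(g) on the product side): +562.0 kJ
(2) as written: -285.8 kJ
(3) reversed and × 2 (reverse to put H2SO4(l) on the reactant side; ×2 to match 2 H2SO4(l) in the target): contributes −2·x
(4) × 3 (×3 to match 3 SO3(g) in the target): (3)·(-395.7) = -1187.1 kJ
(5) as written (H2O(g) already on the product side): -241.8 kJ
+475.3 = (+562.0) + (-285.8) + (-1187.1) + (-241.8) − 2·x
x = (+475.3 − (-1152.7)) / (-2) = -814.0 kJ

ΔH = -814.0 kJ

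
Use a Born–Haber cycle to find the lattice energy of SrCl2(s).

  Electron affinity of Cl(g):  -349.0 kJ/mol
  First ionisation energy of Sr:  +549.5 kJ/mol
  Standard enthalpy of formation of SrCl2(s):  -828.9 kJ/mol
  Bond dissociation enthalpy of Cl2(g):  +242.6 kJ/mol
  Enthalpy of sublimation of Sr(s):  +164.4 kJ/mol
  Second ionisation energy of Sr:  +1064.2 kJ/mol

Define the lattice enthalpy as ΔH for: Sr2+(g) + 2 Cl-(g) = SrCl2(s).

U = -2151.6 kJ/mol

ΔHf° = 1·ΔHsub + 1·(ΣIE) + 1·D(Cl2) + 2·EA + U
-828.9 = 1·(+164.4) + 1·(+1613.7) + 1·(+242.6) + 2·(-349.0) + U
U = -828.9 − (+1322.7) = -2151.6 kJ/mol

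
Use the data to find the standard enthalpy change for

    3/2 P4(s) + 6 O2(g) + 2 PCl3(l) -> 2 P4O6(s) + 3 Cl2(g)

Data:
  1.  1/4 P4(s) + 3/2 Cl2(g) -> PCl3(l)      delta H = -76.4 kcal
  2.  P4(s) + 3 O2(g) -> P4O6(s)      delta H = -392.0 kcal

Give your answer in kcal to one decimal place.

delta H = -631.2 kcal

eq. 1 reversed and × 2 (PCl3(l) must end up as a reactant; ×2 to match 2 PCl3(l) in the target): (-2)·(-76.4) = +152.8 kcal
eq. 2 × 2 (scale by 2 for the 2 P4O6(s)): (2)·(-392.0) = -784.0 kcal
Combining the equations, delta H = (-2)·(-76.4) + (2)·(-392.0) = -631.2 kcal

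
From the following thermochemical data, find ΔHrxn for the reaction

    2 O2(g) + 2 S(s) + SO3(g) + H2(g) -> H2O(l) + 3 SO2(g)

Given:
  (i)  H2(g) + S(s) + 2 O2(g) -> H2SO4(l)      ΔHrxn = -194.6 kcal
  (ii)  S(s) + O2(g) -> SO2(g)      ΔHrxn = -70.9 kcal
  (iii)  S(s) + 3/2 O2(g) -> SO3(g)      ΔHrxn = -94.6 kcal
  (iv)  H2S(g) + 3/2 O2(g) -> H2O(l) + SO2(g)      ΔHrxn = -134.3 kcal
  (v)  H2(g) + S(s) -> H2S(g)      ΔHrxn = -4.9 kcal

(i): not needed (H2SO4(l) appears nowhere else).
(ii) × 2: (2)·(-70.9) = -141.8 kcal
(iii) reversed (reverse to put SO3(g) on the reactant side): +94.6 kcal
(iv) as written (H2O(l) already on the product side): -134.3 kcal
(v) as written: -4.9 kcal
Combining the equations, ΔHrxn = (-141.8) + (+94.6) + (-134.3) + (-4.9) = -186.4 kcal

ΔHrxn = -186.4 kcal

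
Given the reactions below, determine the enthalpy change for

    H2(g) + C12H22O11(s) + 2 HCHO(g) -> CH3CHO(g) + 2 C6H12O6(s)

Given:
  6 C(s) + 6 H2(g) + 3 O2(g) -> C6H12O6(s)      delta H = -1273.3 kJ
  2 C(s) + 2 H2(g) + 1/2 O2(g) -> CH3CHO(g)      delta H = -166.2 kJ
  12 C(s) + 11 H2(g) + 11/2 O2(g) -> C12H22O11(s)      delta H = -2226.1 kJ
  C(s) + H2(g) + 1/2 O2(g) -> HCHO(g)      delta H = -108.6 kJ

equation 1 × 2 (×2 to match 2 C6H12O6(s) in the target): (2)·(-1273.3) = -2546.6 kJ
equation 2 as written (CH3CHO(g) already on the product side): -166.2 kJ
equation 3 reversed (C12H22O11(s) must end up as a reactant): +2226.1 kJ
equation 4 reversed and × 2 (HCHO(g) must end up as a reactant; ×2 to match 2 HCHO(g) in the target): (-2)·(-108.6) = +217.2 kJ
By Hess's law, delta H = (-2546.6) + (-166.2) + (+2226.1) + (+217.2) = -269.5 kJ

delta H = -269.5 kJ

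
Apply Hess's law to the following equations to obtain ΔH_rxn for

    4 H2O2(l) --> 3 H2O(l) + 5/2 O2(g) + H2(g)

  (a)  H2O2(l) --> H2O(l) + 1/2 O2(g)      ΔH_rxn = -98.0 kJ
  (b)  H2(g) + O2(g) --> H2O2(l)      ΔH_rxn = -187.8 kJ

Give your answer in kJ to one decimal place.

(a) × 3: (3)·(-98.0) = -294.0 kJ
(b) reversed: +187.8 kJ
ΔH_rxn = (3)·(-98.0) + (-1)·(-187.8) = -106.2 kJ

ΔH_rxn = -106.2 kJ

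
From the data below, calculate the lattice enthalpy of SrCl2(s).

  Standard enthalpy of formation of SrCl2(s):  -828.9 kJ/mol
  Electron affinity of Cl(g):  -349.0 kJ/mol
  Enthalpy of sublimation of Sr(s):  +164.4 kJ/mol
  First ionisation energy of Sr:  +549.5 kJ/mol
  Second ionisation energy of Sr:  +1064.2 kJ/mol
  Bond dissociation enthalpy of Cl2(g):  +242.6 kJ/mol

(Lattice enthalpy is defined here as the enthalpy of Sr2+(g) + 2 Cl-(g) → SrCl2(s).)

U = -2151.6 kJ/mol

ΔHf° = 1·ΔHsub + 1·(ΣIE) + 1·D(Cl2) + 2·EA + U
-828.9 = 1·(+164.4) + 1·(+1613.7) + 1·(+242.6) + 2·(-349.0) + U
U = -828.9 − (+1322.7) = -2151.6 kJ/mol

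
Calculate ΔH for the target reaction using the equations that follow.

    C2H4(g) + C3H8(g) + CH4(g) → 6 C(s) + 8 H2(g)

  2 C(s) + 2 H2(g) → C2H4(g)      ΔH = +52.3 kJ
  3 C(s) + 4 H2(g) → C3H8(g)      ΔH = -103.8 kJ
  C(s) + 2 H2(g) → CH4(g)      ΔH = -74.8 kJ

ΔH = 126.3 kJ

equation 1 reversed: -52.3 kJ
equation 2 reversed: +103.8 kJ
equation 3 reversed: +74.8 kJ
ΔH = (-52.3) + (+103.8) + (+74.8) = 126.3 kJ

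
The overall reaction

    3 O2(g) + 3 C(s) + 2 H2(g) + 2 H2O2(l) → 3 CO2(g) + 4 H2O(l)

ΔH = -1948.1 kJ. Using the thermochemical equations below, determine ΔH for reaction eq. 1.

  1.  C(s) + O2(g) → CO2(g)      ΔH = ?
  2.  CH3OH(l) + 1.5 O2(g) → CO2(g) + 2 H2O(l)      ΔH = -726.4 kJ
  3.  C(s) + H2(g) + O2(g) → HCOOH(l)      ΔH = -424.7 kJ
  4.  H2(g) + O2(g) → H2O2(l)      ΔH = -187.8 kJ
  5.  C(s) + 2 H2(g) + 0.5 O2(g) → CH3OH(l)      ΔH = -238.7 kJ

ΔH = -393.5 kJ

eq. 1 as written: contributes x
eq. 2 × 2: (2)·(-726.4) = -1452.8 kJ
eq. 3: not needed.
eq. 4 reversed and × 2: (-2)·(-187.8) = +375.6 kJ
eq. 5 × 2: (2)·(-238.7) = -477.4 kJ
-1948.1 = (-1452.8) + (+375.6) + (-477.4) + x
x = (-1948.1 − (-1554.6)) / (1) = -393.5 kJ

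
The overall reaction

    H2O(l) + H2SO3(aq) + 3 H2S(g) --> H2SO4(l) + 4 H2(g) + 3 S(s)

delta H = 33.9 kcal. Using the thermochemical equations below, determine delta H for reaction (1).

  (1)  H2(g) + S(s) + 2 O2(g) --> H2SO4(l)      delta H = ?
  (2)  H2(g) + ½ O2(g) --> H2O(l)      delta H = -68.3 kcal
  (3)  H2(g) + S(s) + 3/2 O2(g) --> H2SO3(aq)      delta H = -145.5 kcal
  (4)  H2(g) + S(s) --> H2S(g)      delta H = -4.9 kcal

delta H = -194.6 kcal

(1) as written (H2SO4(l) already on the product side): contributes x
(2) reversed (H2O(l) must end up as a reactant): +68.3 kcal
(3) reversed (reverse to put H2SO3(aq) on the reactant side): +145.5 kcal
(4) reversed and × 3 (reverse to put H2S(g) on the reactant side; scale by 3 for the 3 H2S(g)): (-3)·(-4.9) = +14.7 kcal
+33.9 = (+68.3) + (+145.5) + (+14.7) + x
x = (+33.9 − (+228.5)) / (1) = -194.6 kcal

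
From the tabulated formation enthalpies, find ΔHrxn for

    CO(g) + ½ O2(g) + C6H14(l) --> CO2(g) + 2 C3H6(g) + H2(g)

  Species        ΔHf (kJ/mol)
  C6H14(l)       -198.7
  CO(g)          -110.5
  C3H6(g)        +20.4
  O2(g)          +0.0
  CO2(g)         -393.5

Products: 1·(-393.5) + 2·(+20.4) + 1·(+0.0) = -352.7
Reactants: 1·(-110.5) + 1/2·(+0.0) + 1·(-198.7) = -309.2
ΔHrxn = (-352.7) − (-309.2) = -43.5 kJ/mol

ΔHrxn = -43.5 kJ/mol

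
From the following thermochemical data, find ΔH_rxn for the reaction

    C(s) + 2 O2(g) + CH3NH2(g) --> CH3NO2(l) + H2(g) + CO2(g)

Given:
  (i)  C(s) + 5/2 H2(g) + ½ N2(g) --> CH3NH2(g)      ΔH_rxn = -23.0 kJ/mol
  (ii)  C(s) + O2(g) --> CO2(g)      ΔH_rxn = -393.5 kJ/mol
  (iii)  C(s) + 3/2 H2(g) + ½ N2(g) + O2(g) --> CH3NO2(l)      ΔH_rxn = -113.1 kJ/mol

(i) reversed: +23.0 kJ/mol
(ii) as written: -393.5 kJ/mol
(iii) as written: -113.1 kJ/mol
ΔH_rxn = (-1)·(-23.0) + (1)·(-393.5) + (1)·(-113.1) = -483.6 kJ/mol

ΔH_rxn = -483.6 kJ/mol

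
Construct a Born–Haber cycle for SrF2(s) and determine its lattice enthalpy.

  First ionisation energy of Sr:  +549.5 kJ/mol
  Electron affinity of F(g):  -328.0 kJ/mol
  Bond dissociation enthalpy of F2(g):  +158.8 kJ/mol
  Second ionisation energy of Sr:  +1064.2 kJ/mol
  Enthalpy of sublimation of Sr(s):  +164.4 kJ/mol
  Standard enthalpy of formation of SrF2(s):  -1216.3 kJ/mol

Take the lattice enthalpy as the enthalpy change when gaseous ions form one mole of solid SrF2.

U = -2497.2 kJ/mol

ΔHf° = 1·ΔHsub + 1·(ΣIE) + 1·D(F2) + 2·EA + U
-1216.3 = 1·(+164.4) + 1·(+1613.7) + 1·(+158.8) + 2·(-328.0) + U
U = -1216.3 − (+1280.9) = -2497.2 kJ/mol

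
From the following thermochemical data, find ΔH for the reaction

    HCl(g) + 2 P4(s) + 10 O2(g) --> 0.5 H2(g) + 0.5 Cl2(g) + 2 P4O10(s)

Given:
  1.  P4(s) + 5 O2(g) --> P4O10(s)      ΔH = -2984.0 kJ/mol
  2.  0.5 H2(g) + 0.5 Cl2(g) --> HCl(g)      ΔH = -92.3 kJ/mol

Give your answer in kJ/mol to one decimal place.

ΔH = -5875.7 kJ/mol

eq. 1 × 2: (2)·(-2984.0) = -5968.0 kJ/mol
eq. 2 reversed: +92.3 kJ/mol
Summing the manipulated equations, ΔH = (-5968.0) + (+92.3) = -5875.7 kJ/mol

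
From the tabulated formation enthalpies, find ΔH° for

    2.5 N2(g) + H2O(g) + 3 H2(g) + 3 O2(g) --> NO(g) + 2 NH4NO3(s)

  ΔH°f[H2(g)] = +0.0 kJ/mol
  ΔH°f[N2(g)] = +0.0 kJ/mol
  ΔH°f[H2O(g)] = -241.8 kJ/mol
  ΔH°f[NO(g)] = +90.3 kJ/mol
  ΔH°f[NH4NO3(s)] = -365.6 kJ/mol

ΔH°rxn = Σ nΔHf°(products) − Σ nΔHf°(reactants).
Products: 1·(+90.3) + 2·(-365.6) = -640.9
Reactants: 5/2·(+0.0) + 1·(-241.8) + 3·(+0.0) + 3·(+0.0) = -241.8
ΔH° = (-640.9) − (-241.8) = -399.1 kJ/mol

ΔH° = -399.1 kJ/mol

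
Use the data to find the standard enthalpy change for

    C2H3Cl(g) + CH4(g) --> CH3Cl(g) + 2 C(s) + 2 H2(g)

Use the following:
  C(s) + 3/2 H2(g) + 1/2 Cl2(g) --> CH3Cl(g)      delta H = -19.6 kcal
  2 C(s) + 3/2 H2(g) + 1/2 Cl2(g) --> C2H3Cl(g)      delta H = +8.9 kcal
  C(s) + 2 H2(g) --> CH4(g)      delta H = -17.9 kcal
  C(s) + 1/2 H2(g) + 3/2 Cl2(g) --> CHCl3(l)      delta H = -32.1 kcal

delta H = -10.6 kcal

equation 1 as written: -19.6 kcal
equation 2 reversed: -8.9 kcal
equation 3 reversed: +17.9 kcal
equation 4: not needed.
delta H = (1)·(-19.6) + (-1)·(+8.9) + (-1)·(-17.9) = -10.6 kcal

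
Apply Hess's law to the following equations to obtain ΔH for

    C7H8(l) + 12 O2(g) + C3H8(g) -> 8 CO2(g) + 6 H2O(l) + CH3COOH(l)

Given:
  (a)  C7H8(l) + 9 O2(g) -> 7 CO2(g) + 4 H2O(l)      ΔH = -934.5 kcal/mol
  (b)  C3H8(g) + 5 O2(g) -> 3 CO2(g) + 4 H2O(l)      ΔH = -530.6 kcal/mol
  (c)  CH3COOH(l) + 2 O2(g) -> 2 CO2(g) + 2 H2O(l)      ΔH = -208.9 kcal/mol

(a) as written: -934.5 kcal/mol
(b) as written: -530.6 kcal/mol
(c) reversed: +208.9 kcal/mol
Since enthalpy is a state function, ΔH = (-934.5) + (-530.6) + (+208.9) = -1256.2 kcal/mol

ΔH = -1256.2 kcal/mol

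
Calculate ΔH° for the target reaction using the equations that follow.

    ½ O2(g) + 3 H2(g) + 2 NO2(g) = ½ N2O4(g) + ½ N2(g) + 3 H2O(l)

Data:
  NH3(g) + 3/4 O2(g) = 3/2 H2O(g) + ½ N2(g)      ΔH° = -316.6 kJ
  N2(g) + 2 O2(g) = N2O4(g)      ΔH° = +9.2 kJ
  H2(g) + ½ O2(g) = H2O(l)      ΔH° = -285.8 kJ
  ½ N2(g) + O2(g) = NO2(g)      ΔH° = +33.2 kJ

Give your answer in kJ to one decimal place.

equation 1: not needed.
equation 2 × 1/2: (1/2)·(+9.2) = +4.6 kJ
equation 3 × 3: (3)·(-285.8) = -857.4 kJ
equation 4 reversed and × 2: (-2)·(+33.2) = -66.4 kJ
Since enthalpy is a state function, ΔH° = (1/2)·(+9.2) + (3)·(-285.8) + (-2)·(+33.2) = -919.2 kJ

ΔH° = -919.2 kJ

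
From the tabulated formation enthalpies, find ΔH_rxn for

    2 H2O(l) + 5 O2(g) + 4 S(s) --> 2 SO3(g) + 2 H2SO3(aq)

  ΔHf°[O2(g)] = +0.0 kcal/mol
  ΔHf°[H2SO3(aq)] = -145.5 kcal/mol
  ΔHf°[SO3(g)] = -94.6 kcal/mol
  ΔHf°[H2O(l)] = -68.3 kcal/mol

ΔH°rxn = Σ nΔHf°(products) − Σ nΔHf°(reactants).
Products: 2·(-94.6) + 2·(-145.5) = -480.2
Reactants: 2·(-68.3) + 5·(+0.0) + 4·(+0.0) = -136.6
ΔH_rxn = (-480.2) − (-136.6) = -343.6 kcal/mol

ΔH_rxn = -343.6 kcal/mol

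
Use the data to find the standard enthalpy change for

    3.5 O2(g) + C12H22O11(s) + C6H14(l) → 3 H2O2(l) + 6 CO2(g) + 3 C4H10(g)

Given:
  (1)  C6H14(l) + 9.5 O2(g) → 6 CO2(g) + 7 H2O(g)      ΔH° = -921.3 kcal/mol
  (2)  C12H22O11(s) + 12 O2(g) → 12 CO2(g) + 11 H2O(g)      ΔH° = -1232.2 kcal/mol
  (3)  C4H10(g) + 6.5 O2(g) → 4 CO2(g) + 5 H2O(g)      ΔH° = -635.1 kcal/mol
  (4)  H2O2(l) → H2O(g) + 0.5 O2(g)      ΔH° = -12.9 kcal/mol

(1) as written: -921.3 kcal/mol
(2) as written: -1232.2 kcal/mol
(3) reversed and × 3: (-3)·(-635.1) = +1905.3 kcal/mol
(4) reversed and × 3: (-3)·(-12.9) = +38.7 kcal/mol
Summing the manipulated equations, ΔH° = (-921.3) + (-1232.2) + (+1905.3) + (+38.7) = -209.5 kcal/mol

ΔH° = -209.5 kcal/mol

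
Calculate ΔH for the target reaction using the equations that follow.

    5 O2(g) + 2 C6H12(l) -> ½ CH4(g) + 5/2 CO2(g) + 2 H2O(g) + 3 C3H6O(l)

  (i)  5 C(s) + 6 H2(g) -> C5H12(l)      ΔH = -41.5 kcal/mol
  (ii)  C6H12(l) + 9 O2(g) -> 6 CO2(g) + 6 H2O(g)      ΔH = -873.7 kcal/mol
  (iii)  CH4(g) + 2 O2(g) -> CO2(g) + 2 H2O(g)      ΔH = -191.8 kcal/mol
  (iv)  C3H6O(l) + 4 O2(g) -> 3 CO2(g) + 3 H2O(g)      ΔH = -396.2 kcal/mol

(i): not needed (H2(g) appears nowhere else).
(ii) × 2 (scale by 2 for the 2 C6H12(l)): (2)·(-873.7) = -1747.4 kcal/mol
(iii) reversed and × 1/2 (reverse to put CH4(g) on the product side; scale by 1/2 for the 1/2 CH4(g)): (-1/2)·(-191.8) = +95.9 kcal/mol
(iv) reversed and × 3 (C3H6O(l) must end up as a product; scale by 3 for the 3 C3H6O(l)): (-3)·(-396.2) = +1188.6 kcal/mol
Since enthalpy is a state function, ΔH = (-1747.4) + (+95.9) + (+1188.6) = -462.9 kcal/mol

ΔH = -462.9 kcal/mol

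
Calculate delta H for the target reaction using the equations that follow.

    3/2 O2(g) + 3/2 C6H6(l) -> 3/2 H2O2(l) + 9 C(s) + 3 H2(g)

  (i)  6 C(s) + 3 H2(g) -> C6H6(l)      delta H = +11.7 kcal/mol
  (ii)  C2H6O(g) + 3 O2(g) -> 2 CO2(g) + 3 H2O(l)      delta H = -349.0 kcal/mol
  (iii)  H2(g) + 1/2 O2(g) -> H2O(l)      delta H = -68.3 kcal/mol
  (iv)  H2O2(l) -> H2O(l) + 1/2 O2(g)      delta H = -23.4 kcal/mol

delta H = -84.9 kcal/mol

(i) reversed and × 3/2 (reverse to put C6H6(l) on the reactant side; ×3/2 to match 3/2 C6H6(l) in the target): (-3/2)·(+11.7) = -17.55 kcal/mol
(ii): not needed (CO2(g) appears nowhere else).
(iii) × 3/2: (3/2)·(-68.3) = -102.45 kcal/mol
(iv) reversed and × 3/2 (H2O2(l) must end up as a product; scale by 3/2 for the 3/2 H2O2(l)): (-3/2)·(-23.4) = +35.1 kcal/mol
Since enthalpy is a state function, delta H = (-3/2)·(+11.7) + (3/2)·(-68.3) + (-3/2)·(-23.4) = -84.9 kcal/mol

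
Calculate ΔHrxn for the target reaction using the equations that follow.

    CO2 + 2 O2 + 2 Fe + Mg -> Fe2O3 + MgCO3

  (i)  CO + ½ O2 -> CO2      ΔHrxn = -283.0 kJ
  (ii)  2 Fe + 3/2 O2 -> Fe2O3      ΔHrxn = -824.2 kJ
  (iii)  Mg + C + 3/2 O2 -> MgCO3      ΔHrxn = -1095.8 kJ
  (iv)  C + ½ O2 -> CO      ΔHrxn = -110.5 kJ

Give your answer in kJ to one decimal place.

(i) reversed: +283.0 kJ
(ii) as written: -824.2 kJ
(iii) as written: -1095.8 kJ
(iv) reversed: +110.5 kJ
Summing the manipulated equations, ΔHrxn = (+283.0) + (-824.2) + (-1095.8) + (+110.5) = -1526.5 kJ

ΔHrxn = -1526.5 kJ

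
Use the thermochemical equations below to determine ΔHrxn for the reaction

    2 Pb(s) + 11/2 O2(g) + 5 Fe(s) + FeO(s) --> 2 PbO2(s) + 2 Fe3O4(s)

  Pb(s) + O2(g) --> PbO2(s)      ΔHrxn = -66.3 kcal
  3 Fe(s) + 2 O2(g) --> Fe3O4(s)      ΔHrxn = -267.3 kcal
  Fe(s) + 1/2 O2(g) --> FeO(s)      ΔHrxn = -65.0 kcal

equation 1 × 2: (2)·(-66.3) = -132.6 kcal
equation 2 × 2: (2)·(-267.3) = -534.6 kcal
equation 3 reversed: +65.0 kcal
Since enthalpy is a state function, ΔHrxn = (2)·(-66.3) + (2)·(-267.3) + (-1)·(-65.0) = -602.2 kcal

ΔHrxn = -602.2 kcal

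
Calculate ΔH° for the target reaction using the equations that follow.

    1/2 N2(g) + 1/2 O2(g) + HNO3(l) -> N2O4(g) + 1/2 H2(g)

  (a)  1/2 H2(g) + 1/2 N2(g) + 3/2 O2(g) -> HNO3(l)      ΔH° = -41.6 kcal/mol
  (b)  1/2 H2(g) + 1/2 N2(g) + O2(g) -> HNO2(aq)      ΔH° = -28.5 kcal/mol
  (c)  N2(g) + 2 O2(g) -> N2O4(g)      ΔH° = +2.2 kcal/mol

(a) reversed: +41.6 kcal/mol
(b): not needed.
(c) as written: +2.2 kcal/mol
Summing the manipulated equations, ΔH° = (+41.6) + (+2.2) = 43.8 kcal/mol

ΔH° = 43.8 kcal/mol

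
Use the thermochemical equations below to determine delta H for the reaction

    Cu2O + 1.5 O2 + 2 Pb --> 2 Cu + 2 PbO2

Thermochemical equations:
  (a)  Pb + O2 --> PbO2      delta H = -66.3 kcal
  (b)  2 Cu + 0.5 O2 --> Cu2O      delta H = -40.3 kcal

(a) × 2: (2)·(-66.3) = -132.6 kcal
(b) reversed: +40.3 kcal
delta H = (2)·(-66.3) + (-1)·(-40.3) = -92.3 kcal

delta H = -92.3 kcal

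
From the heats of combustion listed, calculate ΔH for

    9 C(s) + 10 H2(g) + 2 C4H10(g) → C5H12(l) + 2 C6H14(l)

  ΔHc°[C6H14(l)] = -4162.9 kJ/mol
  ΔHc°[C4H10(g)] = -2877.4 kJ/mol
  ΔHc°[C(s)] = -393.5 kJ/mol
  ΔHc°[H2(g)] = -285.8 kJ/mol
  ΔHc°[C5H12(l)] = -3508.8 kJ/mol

ΔH = -319.7 kJ/mol

Using ΔH = Σ nΔHc°(reactants) − Σ nΔHc°(products):
= [9·(-393.5) + 10·(-285.8) + 2·(-2877.4)] − [1·(-3508.8) + 2·(-4162.9)]
= -319.7 kJ/mol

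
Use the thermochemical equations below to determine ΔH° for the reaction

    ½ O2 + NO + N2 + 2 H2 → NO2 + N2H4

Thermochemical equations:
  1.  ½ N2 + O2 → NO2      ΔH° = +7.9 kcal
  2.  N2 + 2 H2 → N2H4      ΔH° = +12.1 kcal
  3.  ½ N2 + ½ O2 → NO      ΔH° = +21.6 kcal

eq. 1 as written: +7.9 kcal
eq. 2 as written: +12.1 kcal
eq. 3 reversed: -21.6 kcal
ΔH° = (1)·(+7.9) + (1)·(+12.1) + (-1)·(+21.6) = -1.6 kcal

ΔH° = -1.6 kcal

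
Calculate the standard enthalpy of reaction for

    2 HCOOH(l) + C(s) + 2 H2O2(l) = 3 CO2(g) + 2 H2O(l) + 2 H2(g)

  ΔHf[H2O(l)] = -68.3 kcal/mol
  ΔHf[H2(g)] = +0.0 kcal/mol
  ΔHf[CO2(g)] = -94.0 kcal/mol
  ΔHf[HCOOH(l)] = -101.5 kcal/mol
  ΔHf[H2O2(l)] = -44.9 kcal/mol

ΔH_rxn = -125.8 kcal/mol

Products: 3·(-94.0) + 2·(-68.3) + 2·(+0.0) = -418.6
Reactants: 2·(-101.5) + 1·(+0.0) + 2·(-44.9) = -292.8
ΔH_rxn = (-418.6) − (-292.8) = -125.8 kcal/mol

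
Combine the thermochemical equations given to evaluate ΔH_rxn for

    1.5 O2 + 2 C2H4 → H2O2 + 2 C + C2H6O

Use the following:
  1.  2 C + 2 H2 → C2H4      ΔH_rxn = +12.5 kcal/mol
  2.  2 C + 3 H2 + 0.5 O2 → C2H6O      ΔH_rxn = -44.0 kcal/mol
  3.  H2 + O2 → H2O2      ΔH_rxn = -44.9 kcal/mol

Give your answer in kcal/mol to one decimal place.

ΔH_rxn = -113.9 kcal/mol

eq. 1 reversed and × 2: (-2)·(+12.5) = -25.0 kcal/mol
eq. 2 as written: -44.0 kcal/mol
eq. 3 as written: -44.9 kcal/mol
Since enthalpy is a state function, ΔH_rxn = (-2)·(+12.5) + (1)·(-44.0) + (1)·(-44.9) = -113.9 kcal/mol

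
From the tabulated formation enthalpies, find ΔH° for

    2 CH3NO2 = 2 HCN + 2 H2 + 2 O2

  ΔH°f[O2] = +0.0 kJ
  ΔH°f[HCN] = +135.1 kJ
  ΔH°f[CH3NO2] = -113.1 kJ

Products: 2·(+135.1) + 2·(+0.0) + 2·(+0.0) = +270.2
Reactants: 2·(-113.1) = -226.2
ΔH° = (+270.2) − (-226.2) = 496.4 kJ

ΔH° = 496.4 kJ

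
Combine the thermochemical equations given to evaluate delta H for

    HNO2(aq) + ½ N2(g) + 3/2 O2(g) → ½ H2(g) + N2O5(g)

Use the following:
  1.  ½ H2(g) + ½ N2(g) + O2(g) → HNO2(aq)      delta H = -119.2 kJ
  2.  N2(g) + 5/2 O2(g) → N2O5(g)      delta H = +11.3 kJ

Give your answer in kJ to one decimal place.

delta H = 130.5 kJ

eq. 1 reversed: +119.2 kJ
eq. 2 as written: +11.3 kJ
Since enthalpy is a state function, delta H = (+119.2) + (+11.3) = 130.5 kJ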